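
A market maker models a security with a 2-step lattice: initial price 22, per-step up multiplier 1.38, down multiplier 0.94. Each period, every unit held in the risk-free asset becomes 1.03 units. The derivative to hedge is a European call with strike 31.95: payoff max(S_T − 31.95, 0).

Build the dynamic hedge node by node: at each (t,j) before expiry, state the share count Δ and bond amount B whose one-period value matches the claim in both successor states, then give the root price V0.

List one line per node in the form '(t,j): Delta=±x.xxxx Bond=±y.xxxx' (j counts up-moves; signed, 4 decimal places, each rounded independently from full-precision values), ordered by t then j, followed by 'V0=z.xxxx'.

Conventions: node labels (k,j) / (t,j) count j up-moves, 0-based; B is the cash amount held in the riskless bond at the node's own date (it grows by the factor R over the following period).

Under the risk-neutral measure, an up-move has probability p* = (R−d)/(u−d) = 0.2045 and values discount at R = 1.03.
Terminal payoffs: V(2,0)=0.0000, V(2,1)=0.0000, V(2,2)=9.9468
(1,0): S=20.6800. Δ = (V_up−V_dn)/(S_up−S_dn) = (0.0000−0.0000)/(28.5384−19.4392) = 0.0000. V = [p*·0.0000 + (1−p*)·0.0000]/1.03 = 0.0000. B = V − Δ·S = 0.0000.
(1,1): S=30.3600. Δ = (V_up−V_dn)/(S_up−S_dn) = (9.9468−0.0000)/(41.8968−28.5384) = 0.7446. V = [p*·9.9468 + (1−p*)·0.0000]/1.03 = 1.9753. B = V − Δ·S = -20.6311.
(0,0): S=22.0000. Δ = (V_up−V_dn)/(S_up−S_dn) = (1.9753−0.0000)/(30.3600−20.6800) = 0.2041. V = [p*·1.9753 + (1−p*)·0.0000]/1.03 = 0.3923. B = V − Δ·S = -4.0971.
Verification: the root portfolio costs Δ(0,0)·S0 + B(0,0) = 0.3923, matching V0.

(0,0): Delta=0.2041 Bond=-4.0971
(1,0): Delta=0.0000 Bond=0.0000
(1,1): Delta=0.7446 Bond=-20.6311
V0=0.3923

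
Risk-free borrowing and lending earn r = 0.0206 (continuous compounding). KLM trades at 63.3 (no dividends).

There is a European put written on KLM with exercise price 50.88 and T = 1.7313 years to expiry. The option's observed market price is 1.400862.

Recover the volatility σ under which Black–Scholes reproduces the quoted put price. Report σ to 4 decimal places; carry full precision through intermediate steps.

At σ = 0.2056 the Black–Scholes value reproduces the quote:
σ√T = 0.2056·√1.7313 = 0.270526
d₁ = (ln(S/K) + (r+σ²/2)T) / (σ√T) = (ln(63.3/50.88) + (0.0206+0.2056²/2)·1.7313) / 0.270526 = (0.218415 + 0.072257) / 0.270526 = 1.074471
d₂ = d₁ − σ√T = 1.074471 − 0.270526 = 0.803944
e^{−rT} = 0.964964
N(−d₁) = 0.141306,  N(−d₂) = 0.210715
V = K·e^{−rT}·N(−d₂) − S·N(−d₁) = 10.345527 − 8.944665 = 1.400862 (matching the quote); vega is positive throughout, so no other σ reproduces this price

sigma = 0.2056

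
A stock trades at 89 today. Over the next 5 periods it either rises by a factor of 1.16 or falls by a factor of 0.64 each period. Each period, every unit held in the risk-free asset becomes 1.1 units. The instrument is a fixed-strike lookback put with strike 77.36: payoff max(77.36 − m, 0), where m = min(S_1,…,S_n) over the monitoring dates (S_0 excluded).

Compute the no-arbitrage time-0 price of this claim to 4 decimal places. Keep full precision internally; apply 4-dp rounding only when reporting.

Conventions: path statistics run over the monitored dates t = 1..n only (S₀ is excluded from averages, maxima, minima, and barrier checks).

No-arbitrage gives p* = (R−d)/(u−d) = 0.8846: enumerate every path, weight its payoff by its p*-probability, and discount by R^5.
Enumerate all 2^5 = 32 price paths (U = up ×1.16, D = down ×0.64); each path with k up-moves has probability p*^k·(1−p*)^(5−k).
DDDDD: m=9.5563, payoff=67.8037, prob=0.000020
UDDDD: m=17.3208, payoff=60.0392, prob=0.000157
DUDDD: m=17.3208, payoff=60.0392, prob=0.000157
UUDDD: m=31.3939, payoff=45.9661, prob=0.001202
DDUDD: m=17.3208, payoff=60.0392, prob=0.000157
UDUDD: m=31.3939, payoff=45.9661, prob=0.001202
DUUDD: m=31.3939, payoff=45.9661, prob=0.001202
UUUDD: m=56.9015, payoff=20.4585, prob=0.009216
DDDUD: m=17.3208, payoff=60.0392, prob=0.000157
UDDUD: m=31.3939, payoff=45.9661, prob=0.001202
DUDUD: m=31.3939, payoff=45.9661, prob=0.001202
UUDUD: m=56.9015, payoff=20.4585, prob=0.009216
DDUUD: m=31.3939, payoff=45.9661, prob=0.001202
UDUUD: m=56.9015, payoff=20.4585, prob=0.009216
DUUUD: m=56.9015, payoff=20.4585, prob=0.009216
UUUUD: m=103.1340, payoff=0.0000, prob=0.070659
DDDDU: m=14.9317, payoff=62.4283, prob=0.000157
UDDDU: m=27.0637, payoff=50.2963, prob=0.001202
DUDDU: m=27.0637, payoff=50.2963, prob=0.001202
UUDDU: m=49.0530, payoff=28.3070, prob=0.009216
DDUDU: m=27.0637, payoff=50.2963, prob=0.001202
UDUDU: m=49.0530, payoff=28.3070, prob=0.009216
DUUDU: m=49.0530, payoff=28.3070, prob=0.009216
UUUDU: m=88.9086, payoff=0.0000, prob=0.070659
DDDUU: m=23.3308, payoff=54.0292, prob=0.001202
UDDUU: m=42.2871, payoff=35.0729, prob=0.009216
DUDUU: m=42.2871, payoff=35.0729, prob=0.009216
UUDUU: m=76.6454, payoff=0.7146, prob=0.070659
DDUUU: m=36.4544, payoff=40.9056, prob=0.009216
UDUUU: m=66.0736, payoff=11.2864, prob=0.070659
DUUUU: m=56.9600, payoff=20.4000, prob=0.070659
UUUUU: m=103.2400, payoff=0.0000, prob=0.541717
Price = Σ prob·payoff / R^5 = 5.476491 / 1.610510 = 3.4005

price = 3.4005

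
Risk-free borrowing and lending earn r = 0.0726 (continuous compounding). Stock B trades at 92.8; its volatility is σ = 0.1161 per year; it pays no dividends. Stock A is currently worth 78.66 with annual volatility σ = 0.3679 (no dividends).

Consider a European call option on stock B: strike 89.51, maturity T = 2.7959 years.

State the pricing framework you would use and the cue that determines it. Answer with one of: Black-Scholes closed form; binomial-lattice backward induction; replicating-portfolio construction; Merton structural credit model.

framework: Black-Scholes closed form

Key observation: a European claim on stock B (strike 89.51) — a lognormal (GBM) underlying with constant rate and volatility — has an exact closed-form value; no lattice or capital structure is involved.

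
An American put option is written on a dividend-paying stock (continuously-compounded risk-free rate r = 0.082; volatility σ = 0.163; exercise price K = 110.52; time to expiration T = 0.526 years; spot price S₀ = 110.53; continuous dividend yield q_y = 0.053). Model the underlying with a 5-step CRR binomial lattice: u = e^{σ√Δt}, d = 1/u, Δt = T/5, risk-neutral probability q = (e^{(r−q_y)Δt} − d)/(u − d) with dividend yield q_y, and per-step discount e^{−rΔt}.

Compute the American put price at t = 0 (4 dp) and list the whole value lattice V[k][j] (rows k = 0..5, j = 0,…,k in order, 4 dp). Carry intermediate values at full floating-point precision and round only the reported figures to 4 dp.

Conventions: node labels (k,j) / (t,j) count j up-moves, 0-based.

params: Δt=0.10520 u=1.05429 d=0.94850 q=0.51567 e^(-rΔt)=0.99141
t_5 payoffs: 25.6649 16.2011 5.6818 0.0000 0.0000 0.0000
k=4: node(4,0) S=89.4620 payoff=21.0580 vs cont=20.6061 → 21.0580 [stop]  node(4,1) S=99.4396 payoff=11.0804 vs cont=10.6840 → 11.0804 [stop]  node(4,2) S=110.5300 payoff=0.0000 vs cont=2.7282 → 2.7282 [wait]  node(4,3) S=122.8573 payoff=0.0000 vs cont=0.0000 → 0.0000 [wait]  node(4,4) S=136.5595 payoff=0.0000 vs cont=0.0000 → 0.0000 [wait]
k=3: node(3,0) S=94.3189 payoff=16.2011 vs cont=15.7762 → 16.2011 [stop]  node(3,1) S=104.8382 payoff=5.6818 vs cont=6.7153 → 6.7153 [wait]  node(3,2) S=116.5308 payoff=0.0000 vs cont=1.3100 → 1.3100 [wait]  node(3,3) S=129.5273 payoff=0.0000 vs cont=0.0000 → 0.0000 [wait]
k=2: node(2,0) S=99.4396 payoff=11.0804 vs cont=11.2124 → 11.2124 [wait]  node(2,1) S=110.5300 payoff=0.0000 vs cont=3.8942 → 3.8942 [wait]  node(2,2) S=122.8573 payoff=0.0000 vs cont=0.6290 → 0.6290 [wait]
k=1: node(1,0) S=104.8382 payoff=5.6818 vs cont=7.3747 → 7.3747 [wait]  node(1,1) S=116.5308 payoff=0.0000 vs cont=2.1915 → 2.1915 [wait]
k=0: node(0,0) S=110.5300 payoff=0.0000 vs cont=4.6615 → 4.6615 [wait]

price = 4.6615
tree:
4.6615
7.3747 2.1915
11.2124 3.8942 0.6290
16.2011 6.7153 1.3100 0.0000
21.0580 11.0804 2.7282 0.0000 0.0000
25.6649 16.2011 5.6818 0.0000 0.0000 0.0000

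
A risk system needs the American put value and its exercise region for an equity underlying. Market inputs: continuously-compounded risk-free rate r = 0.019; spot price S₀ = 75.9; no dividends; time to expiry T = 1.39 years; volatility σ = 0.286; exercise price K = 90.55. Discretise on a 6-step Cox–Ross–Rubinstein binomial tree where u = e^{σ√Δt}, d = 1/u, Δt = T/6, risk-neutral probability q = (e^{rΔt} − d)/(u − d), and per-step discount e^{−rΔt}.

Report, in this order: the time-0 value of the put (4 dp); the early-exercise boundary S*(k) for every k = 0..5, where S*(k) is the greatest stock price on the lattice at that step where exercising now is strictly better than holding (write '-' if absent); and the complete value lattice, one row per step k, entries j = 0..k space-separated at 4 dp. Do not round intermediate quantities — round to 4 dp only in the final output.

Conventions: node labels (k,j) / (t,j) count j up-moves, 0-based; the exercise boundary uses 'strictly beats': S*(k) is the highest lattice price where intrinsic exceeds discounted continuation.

price = 18.9639
boundary = - - 57.6334 50.2216 57.6334 66.1391
tree:
18.9639
25.4735 12.1311
32.9166 17.6953 6.2531
40.3284 24.7681 10.2446 2.0140
46.7870 32.9166 16.2242 3.9023 0.0000
52.4150 40.3284 24.4109 7.5610 0.0000 0.0000
57.3193 46.7870 32.9166 14.6500 0.0000 0.0000 0.0000

Δt=0.23167  u=1.14758  d=0.87140  q=0.48161  discount=0.99561
step 6 (expiry): payoffs max(K−S,0) = 57.3193 46.7870 32.9166 14.6500 0.0000 0.0000 0.0000
step 5: (k=5,j=0): S=38.1350, K−S=52.4150, hold=52.0173 ⇒ V=52.4150 exercise | (k=5,j=1): S=50.2216, K−S=40.3284, hold=39.9307 ⇒ V=40.3284 exercise | (k=5,j=2): S=66.1391, K−S=24.4109, hold=24.0132 ⇒ V=24.4109 exercise | (k=5,j=3): S=87.1014, K−S=3.4486, hold=7.5610 ⇒ V=7.5610 continue | (k=5,j=4): S=114.7077, K−S=0.0000, hold=0.0000 ⇒ V=0.0000 continue | (k=5,j=5): S=151.0636, K−S=0.0000, hold=0.0000 ⇒ V=0.0000 continue  boundary S*=66.1391
step 4: (k=4,j=0): S=43.7630, K−S=46.7870, hold=46.3893 ⇒ V=46.7870 exercise | (k=4,j=1): S=57.6334, K−S=32.9166, hold=32.5189 ⇒ V=32.9166 exercise | (k=4,j=2): S=75.9000, K−S=14.6500, hold=16.2242 ⇒ V=16.2242 continue | (k=4,j=3): S=99.9560, K−S=0.0000, hold=3.9023 ⇒ V=3.9023 continue | (k=4,j=4): S=131.6365, K−S=0.0000, hold=0.0000 ⇒ V=0.0000 continue  boundary S*=57.6334
step 3: (k=3,j=0): S=50.2216, K−S=40.3284, hold=39.9307 ⇒ V=40.3284 exercise | (k=3,j=1): S=66.1391, K−S=24.4109, hold=24.7681 ⇒ V=24.7681 continue | (k=3,j=2): S=87.1014, K−S=3.4486, hold=10.2446 ⇒ V=10.2446 continue | (k=3,j=3): S=114.7077, K−S=0.0000, hold=2.0140 ⇒ V=2.0140 continue  boundary S*=50.2216
step 2: (k=2,j=0): S=57.6334, K−S=32.9166, hold=32.6901 ⇒ V=32.9166 exercise | (k=2,j=1): S=75.9000, K−S=14.6500, hold=17.6953 ⇒ V=17.6953 continue | (k=2,j=2): S=99.9560, K−S=0.0000, hold=6.2531 ⇒ V=6.2531 continue  boundary S*=57.6334
step 1: (k=1,j=0): S=66.1391, K−S=24.4109, hold=25.4735 ⇒ V=25.4735 continue | (k=1,j=1): S=87.1014, K−S=3.4486, hold=12.1311 ⇒ V=12.1311 continue  boundary S*=-
step 0: (k=0,j=0): S=75.9000, K−S=14.6500, hold=18.9639 ⇒ V=18.9639 continue  boundary S*=-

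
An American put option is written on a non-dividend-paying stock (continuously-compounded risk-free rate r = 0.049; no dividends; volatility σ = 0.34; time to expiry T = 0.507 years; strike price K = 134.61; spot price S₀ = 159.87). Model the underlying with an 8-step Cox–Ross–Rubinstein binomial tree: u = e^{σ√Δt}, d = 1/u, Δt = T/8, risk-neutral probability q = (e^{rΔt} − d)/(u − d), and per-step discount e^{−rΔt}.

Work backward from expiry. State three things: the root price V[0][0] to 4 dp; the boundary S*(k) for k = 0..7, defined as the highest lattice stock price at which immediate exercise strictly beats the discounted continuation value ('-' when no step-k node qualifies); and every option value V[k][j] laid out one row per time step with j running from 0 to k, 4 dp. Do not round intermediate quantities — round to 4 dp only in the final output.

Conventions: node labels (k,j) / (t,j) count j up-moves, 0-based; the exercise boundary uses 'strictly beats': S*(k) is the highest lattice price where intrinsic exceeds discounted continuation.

params: Δt=0.06338 u=1.08936 d=0.91797 q=0.49676 e^(-rΔt)=0.99690
t_8 payoffs: 54.0004 38.9497 21.0888 0.0000 0.0000 0.0000 0.0000 0.0000 0.0000
t_7: node(7,0) S=87.8131 payoff=46.7969 vs cont=46.3796 → 46.7969 [stop]  node(7,1) S=104.2088 payoff=30.4012 vs cont=29.9839 → 30.4012 [stop]  node(7,2) S=123.6657 payoff=10.9443 vs cont=10.5798 → 10.9443 [stop]  node(7,3) S=146.7555 payoff=0.0000 vs cont=0.0000 → 0.0000 [wait]  node(7,4) S=174.1564 payoff=0.0000 vs cont=0.0000 → 0.0000 [wait]  node(7,5) S=206.6734 payoff=0.0000 vs cont=0.0000 → 0.0000 [wait]  node(7,6) S=245.2617 payoff=0.0000 vs cont=0.0000 → 0.0000 [wait]  node(7,7) S=291.0548 payoff=0.0000 vs cont=0.0000 → 0.0000 [wait]  ⇒ S*(7)=123.6657
t_6: node(6,0) S=95.6603 payoff=38.9497 vs cont=38.5323 → 38.9497 [stop]  node(6,1) S=113.5212 payoff=21.0888 vs cont=20.6715 → 21.0888 [stop]  node(6,2) S=134.7168 payoff=0.0000 vs cont=5.4905 → 5.4905 [wait]  node(6,3) S=159.8700 payoff=0.0000 vs cont=0.0000 → 0.0000 [wait]  node(6,4) S=189.7195 payoff=0.0000 vs cont=0.0000 → 0.0000 [wait]  node(6,5) S=225.1423 payoff=0.0000 vs cont=0.0000 → 0.0000 [wait]  node(6,6) S=267.1789 payoff=0.0000 vs cont=0.0000 → 0.0000 [wait]  ⇒ S*(6)=113.5212
t_5: node(5,0) S=104.2088 payoff=30.4012 vs cont=29.9839 → 30.4012 [stop]  node(5,1) S=123.6657 payoff=10.9443 vs cont=13.2988 → 13.2988 [wait]  node(5,2) S=146.7555 payoff=0.0000 vs cont=2.7545 → 2.7545 [wait]  node(5,3) S=174.1564 payoff=0.0000 vs cont=0.0000 → 0.0000 [wait]  node(5,4) S=206.6734 payoff=0.0000 vs cont=0.0000 → 0.0000 [wait]  node(5,5) S=245.2617 payoff=0.0000 vs cont=0.0000 → 0.0000 [wait]  ⇒ S*(5)=104.2088
t_4: node(4,0) S=113.5212 payoff=21.0888 vs cont=21.8375 → 21.8375 [wait]  node(4,1) S=134.7168 payoff=0.0000 vs cont=8.0358 → 8.0358 [wait]  node(4,2) S=159.8700 payoff=0.0000 vs cont=1.3819 → 1.3819 [wait]  node(4,3) S=189.7195 payoff=0.0000 vs cont=0.0000 → 0.0000 [wait]  node(4,4) S=225.1423 payoff=0.0000 vs cont=0.0000 → 0.0000 [wait]  ⇒ S*(4)=-
t_3: node(3,0) S=123.6657 payoff=10.9443 vs cont=14.9349 → 14.9349 [wait]  node(3,1) S=146.7555 payoff=0.0000 vs cont=4.7157 → 4.7157 [wait]  node(3,2) S=174.1564 payoff=0.0000 vs cont=0.6932 → 0.6932 [wait]  node(3,3) S=206.6734 payoff=0.0000 vs cont=0.0000 → 0.0000 [wait]  ⇒ S*(3)=-
t_2: node(2,0) S=134.7168 payoff=0.0000 vs cont=9.8278 → 9.8278 [wait]  node(2,1) S=159.8700 payoff=0.0000 vs cont=2.7091 → 2.7091 [wait]  node(2,2) S=189.7195 payoff=0.0000 vs cont=0.3478 → 0.3478 [wait]  ⇒ S*(2)=-
t_1: node(1,0) S=146.7555 payoff=0.0000 vs cont=6.2720 → 6.2720 [wait]  node(1,1) S=174.1564 payoff=0.0000 vs cont=1.5313 → 1.5313 [wait]  ⇒ S*(1)=-
t_0: node(0,0) S=159.8700 payoff=0.0000 vs cont=3.9049 → 3.9049 [wait]  ⇒ S*(0)=-

price = 3.9049
boundary = - - - - - 104.2088 113.5212 123.6657
tree:
3.9049
6.2720 1.5313
9.8278 2.7091 0.3478
14.9349 4.7157 0.6932 0.0000
21.8375 8.0358 1.3819 0.0000 0.0000
30.4012 13.2988 2.7545 0.0000 0.0000 0.0000
38.9497 21.0888 5.4905 0.0000 0.0000 0.0000 0.0000
46.7969 30.4012 10.9443 0.0000 0.0000 0.0000 0.0000 0.0000
54.0004 38.9497 21.0888 0.0000 0.0000 0.0000 0.0000 0.0000 0.0000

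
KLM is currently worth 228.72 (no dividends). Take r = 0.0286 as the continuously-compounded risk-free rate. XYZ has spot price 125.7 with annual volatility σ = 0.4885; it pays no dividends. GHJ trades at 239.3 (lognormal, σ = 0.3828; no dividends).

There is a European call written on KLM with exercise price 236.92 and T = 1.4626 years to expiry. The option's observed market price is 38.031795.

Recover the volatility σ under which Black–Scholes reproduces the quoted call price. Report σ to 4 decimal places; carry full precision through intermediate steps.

sigma = 0.3413

At σ = 0.3413 the Black–Scholes value reproduces the quote:
σ√T = 0.3413·√1.4626 = 0.412761
d₁ = (ln(S/K) + (r+σ²/2)T) / (σ√T) = (ln(228.72/236.92) + (0.0286+0.3413²/2)·1.4626) / 0.412761 = (-0.035224 + 0.127016) / 0.412761 = 0.222386
d₂ = d₁ − σ√T = 0.222386 − 0.412761 = -0.190375
e^{−rT} = 0.959032
N(d₁) = 0.587993,  N(d₂) = 0.424507
V = S·N(d₁) − K·e^{−rT}·N(d₂) = 134.485828 − 96.454033 = 38.031795 (matching the quote); vega is positive throughout, so no other σ reproduces this price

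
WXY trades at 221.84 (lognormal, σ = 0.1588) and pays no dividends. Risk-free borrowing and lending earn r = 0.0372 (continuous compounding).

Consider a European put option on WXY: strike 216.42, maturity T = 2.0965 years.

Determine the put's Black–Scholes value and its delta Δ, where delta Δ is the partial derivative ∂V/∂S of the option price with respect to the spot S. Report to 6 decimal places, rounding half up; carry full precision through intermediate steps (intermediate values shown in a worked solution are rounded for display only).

σ√T = 0.1588·√2.0965 = 0.229931
d₁ = (ln(S/K) + (r+σ²/2)T) / (σ√T) = (ln(221.84/216.42) + (0.0372+0.1588²/2)·2.0965) / 0.229931 = (0.024735 + 0.104424) / 0.229931 = 0.561731
d₂ = d₁ − σ√T = 0.561731 − 0.229931 = 0.331799
e^{−rT} = 0.924974
N(−d₁) = 0.287150,  N(−d₂) = 0.370020
Put price V = K·e^{−rT}·N(−d₂) − S·N(−d₁) = 74.071724 − 63.701303 = 10.370421
Δ = −N(−d₁) = -0.287150

price = 10.370421
Δ = -0.287150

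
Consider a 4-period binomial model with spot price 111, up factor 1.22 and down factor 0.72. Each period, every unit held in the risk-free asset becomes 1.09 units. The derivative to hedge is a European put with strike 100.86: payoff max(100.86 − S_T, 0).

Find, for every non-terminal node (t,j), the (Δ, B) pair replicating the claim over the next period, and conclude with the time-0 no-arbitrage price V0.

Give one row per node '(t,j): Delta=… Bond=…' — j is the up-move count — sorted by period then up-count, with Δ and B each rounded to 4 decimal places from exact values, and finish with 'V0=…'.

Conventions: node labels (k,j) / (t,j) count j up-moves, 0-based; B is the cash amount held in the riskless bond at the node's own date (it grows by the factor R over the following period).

(0,0): Delta=-0.1688 Bond=23.2114
(1,0): Delta=-0.4895 Bond=50.9309
(1,1): Delta=-0.1023 Bond=16.2951
(2,0): Delta=-1.0000 Bond=84.8918
(2,1): Delta=-0.3836 Bond=45.1930
(2,2): Delta=-0.0439 Bond=8.1236
(3,0): Delta=-1.0000 Bond=92.5321
(3,1): Delta=-1.0000 Bond=92.5321
(3,2): Delta=-0.2558 Bond=34.0568
(3,3): Delta=0.0000 Bond=0.0000
V0=4.4782

Arbitrage-free pricing uses the up-move probability p* = (R−d)/(u−d) = 0.7400, discounting each step at R = 1.09.
Terminal payoffs: V(4,0)=71.0300, V(4,1)=50.3148, V(4,2)=15.2139, V(4,3)=0.0000, V(4,4)=0.0000
(3,0): S=41.4305. Δ = (V_up−V_dn)/(S_up−S_dn) = (50.3148−71.0300)/(50.5452−29.8300) = -1.0000. V = [p*·50.3148 + (1−p*)·71.0300]/1.09 = 51.1016. B = V − Δ·S = 92.5321.
(3,1): S=70.2017. Δ = (V_up−V_dn)/(S_up−S_dn) = (15.2139−50.3148)/(85.6461−50.5452) = -1.0000. V = [p*·15.2139 + (1−p*)·50.3148]/1.09 = 22.3304. B = V − Δ·S = 92.5321.
(3,2): S=118.9529. Δ = (V_up−V_dn)/(S_up−S_dn) = (0.0000−15.2139)/(145.1226−85.6461) = -0.2558. V = [p*·0.0000 + (1−p*)·15.2139]/1.09 = 3.6290. B = V − Δ·S = 34.0568.
(3,3): S=201.5591. Δ = (V_up−V_dn)/(S_up−S_dn) = (0.0000−0.0000)/(245.9021−145.1226) = 0.0000. V = [p*·0.0000 + (1−p*)·0.0000]/1.09 = 0.0000. B = V − Δ·S = 0.0000.
(2,0): S=57.5424. Δ = (V_up−V_dn)/(S_up−S_dn) = (22.3304−51.1016)/(70.2017−41.4305) = -1.0000. V = [p*·22.3304 + (1−p*)·51.1016]/1.09 = 27.3494. B = V − Δ·S = 84.8918.
(2,1): S=97.5024. Δ = (V_up−V_dn)/(S_up−S_dn) = (3.6290−22.3304)/(118.9529−70.2017) = -0.3836. V = [p*·3.6290 + (1−p*)·22.3304]/1.09 = 7.7902. B = V − Δ·S = 45.1930.
(2,2): S=165.2124. Δ = (V_up−V_dn)/(S_up−S_dn) = (0.0000−3.6290)/(201.5591−118.9529) = -0.0439. V = [p*·0.0000 + (1−p*)·3.6290]/1.09 = 0.8656. B = V − Δ·S = 8.1236.
(1,0): S=79.9200. Δ = (V_up−V_dn)/(S_up−S_dn) = (7.7902−27.3494)/(97.5024−57.5424) = -0.4895. V = [p*·7.7902 + (1−p*)·27.3494]/1.09 = 11.8125. B = V − Δ·S = 50.9309.
(1,1): S=135.4200. Δ = (V_up−V_dn)/(S_up−S_dn) = (0.8656−7.7902)/(165.2124−97.5024) = -0.1023. V = [p*·0.8656 + (1−p*)·7.7902]/1.09 = 2.4459. B = V − Δ·S = 16.2951.
(0,0): S=111.0000. Δ = (V_up−V_dn)/(S_up−S_dn) = (2.4459−11.8125)/(135.4200−79.9200) = -0.1688. V = [p*·2.4459 + (1−p*)·11.8125]/1.09 = 4.4782. B = V − Δ·S = 23.2114.
As a check, the time-0 holding Δ(0,0)·S0 + B(0,0) comes to 4.4782 — exactly V0.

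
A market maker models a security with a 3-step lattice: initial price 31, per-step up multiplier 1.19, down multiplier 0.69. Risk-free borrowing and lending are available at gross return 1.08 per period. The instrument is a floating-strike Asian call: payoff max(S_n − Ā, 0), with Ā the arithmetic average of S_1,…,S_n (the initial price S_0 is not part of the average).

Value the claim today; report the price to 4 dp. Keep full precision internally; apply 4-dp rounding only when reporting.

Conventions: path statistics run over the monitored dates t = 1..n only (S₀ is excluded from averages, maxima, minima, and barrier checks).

Set p* = 0.7800 (from d < R < u); the path-dependent value is the discounted p*-expectation over all price paths.
Enumerate all 2^3 = 8 price paths (U = up ×1.19, D = down ×0.69); each path with k up-moves has probability p*^k·(1−p*)^(3−k).
DDD: Ā=15.4443, payoff=0.0000, prob=0.010648
UDD: Ā=26.6358, payoff=0.0000, prob=0.037752
DUD: Ā=21.4691, payoff=0.0000, prob=0.037752
UUD: Ā=37.0265, payoff=0.0000, prob=0.133848
DDU: Ā=17.9041, payoff=0.0000, prob=0.037752
UDU: Ā=30.8782, payoff=0.0000, prob=0.133848
DUU: Ā=25.7115, payoff=4.5789, prob=0.133848
UUU: Ā=44.3430, payoff=7.8969, prob=0.474552
Price = Σ prob·payoff / R^3 = 4.360374 / 1.259712 = 3.4614

price = 3.4614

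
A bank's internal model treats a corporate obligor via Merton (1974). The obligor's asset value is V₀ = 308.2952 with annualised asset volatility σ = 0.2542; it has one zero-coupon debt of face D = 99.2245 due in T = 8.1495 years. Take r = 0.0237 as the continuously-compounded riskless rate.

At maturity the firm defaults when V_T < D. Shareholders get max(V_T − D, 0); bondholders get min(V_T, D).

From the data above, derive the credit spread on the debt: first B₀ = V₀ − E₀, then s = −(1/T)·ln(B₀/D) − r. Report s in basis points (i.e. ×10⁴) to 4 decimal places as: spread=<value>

With assets at 308.2952 and a single debt payment of 99.2245 at 8.1495 years:
d₁ = [ln(V₀/D) + (r + σ²/2)T] / (σ√T)
   = [ln(308.2952/99.2245) + (0.0237 + 0.5·0.2542²)·8.1495] / (0.2542·√8.1495)
   = [1.133673 + 0.456444] / 0.725673 = 2.191230
d₂ = d₁ − σ√T = 2.191230 − 0.725673 = 1.465557
N(d₁) = 0.985782,  N(d₂) = 0.928615,  e^(−rT) = 0.824364
E₀ = V₀·N(d₁) − D·e^(−rT)·N(d₂)
   = 308.2952·0.985782 − 99.2245·0.824364·0.928615 = 227.953935
B₀ = V₀ − E₀ = 308.2952 − 227.953935 = 80.341265
spread = −(1/T)·ln(B₀/D) − r = −(1/8.1495)·ln(80.341265/99.2245) − 0.0237 = 0.00220362
in basis points: 0.00220362 × 10⁴ = 22.0362 bp

spread=22.0362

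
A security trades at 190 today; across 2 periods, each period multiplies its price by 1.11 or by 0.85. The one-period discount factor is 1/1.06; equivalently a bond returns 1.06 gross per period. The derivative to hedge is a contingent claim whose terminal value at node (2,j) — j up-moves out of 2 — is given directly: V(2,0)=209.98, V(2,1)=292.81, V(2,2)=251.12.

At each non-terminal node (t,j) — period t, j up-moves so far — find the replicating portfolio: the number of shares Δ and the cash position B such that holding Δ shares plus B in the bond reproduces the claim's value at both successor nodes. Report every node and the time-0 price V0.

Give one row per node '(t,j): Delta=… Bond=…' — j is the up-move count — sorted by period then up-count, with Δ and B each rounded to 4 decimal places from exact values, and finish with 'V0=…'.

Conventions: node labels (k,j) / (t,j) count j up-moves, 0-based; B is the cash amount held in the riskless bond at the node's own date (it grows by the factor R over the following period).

Arbitrage-free pricing uses the up-move probability p* = (R−d)/(u−d) = 0.8077, discounting each step at R = 1.06.
Payoffs at expiry: V(2,0)=209.9800, V(2,1)=292.8100, V(2,2)=251.1200
  t=1,j=0: stock 161.5000 → up 179.2650 (V=292.8100), down 137.2750 (V=209.9800). Price 261.2086; hedge Δ=1.9726, bond B=-57.3683.
  t=1,j=1: stock 210.9000 → up 234.0990 (V=251.1200), down 179.2650 (V=292.8100). Price 244.4692; hedge Δ=-0.7603, bond B=404.8153.
  t=0,j=0: stock 190.0000 → up 210.9000 (V=244.4692), down 161.5000 (V=261.2086). Price 233.6682; hedge Δ=-0.3389, bond B=298.0508.
Check: Δ(0,0)·S0 + B(0,0) = 233.6682 = V0.

(0,0): Delta=-0.3389 Bond=298.0508
(1,0): Delta=1.9726 Bond=-57.3683
(1,1): Delta=-0.7603 Bond=404.8153
V0=233.6682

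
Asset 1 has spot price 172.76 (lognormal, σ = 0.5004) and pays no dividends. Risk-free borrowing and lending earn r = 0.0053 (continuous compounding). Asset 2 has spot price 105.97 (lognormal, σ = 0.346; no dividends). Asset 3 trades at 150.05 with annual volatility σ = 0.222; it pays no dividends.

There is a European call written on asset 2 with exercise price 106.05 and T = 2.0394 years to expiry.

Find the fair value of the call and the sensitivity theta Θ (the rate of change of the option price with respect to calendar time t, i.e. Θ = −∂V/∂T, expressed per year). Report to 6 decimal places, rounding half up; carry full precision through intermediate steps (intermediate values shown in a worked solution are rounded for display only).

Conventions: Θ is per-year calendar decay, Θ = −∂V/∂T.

σ√T = 0.346·√2.0394 = 0.494114
d₁ = (ln(S/K) + (r+σ²/2)T) / (σ√T) = (ln(105.97/106.05) + (0.0053+0.346²/2)·2.0394) / 0.494114 = (-0.000755 + 0.132883) / 0.494114 = 0.267405
d₂ = d₁ − σ√T = 0.267405 − 0.494114 = -0.226709
e^{−rT} = 0.989249
N(d₁) = 0.605421,  N(d₂) = 0.410325
Call price V = S·N(d₁) − K·e^{−rT}·N(d₂) = 64.156496 − 43.047147 = 21.109350
φ(d₁) = (1/√(2π))·e^{−d₁²/2} = 0.384931
Θ = −S·φ(d₁)·σ/(2√T) − r·K·e^{−rT}·N(d₂) = −4.941522 − 0.228150 = -5.169671

price = 21.109350
Θ = -5.169671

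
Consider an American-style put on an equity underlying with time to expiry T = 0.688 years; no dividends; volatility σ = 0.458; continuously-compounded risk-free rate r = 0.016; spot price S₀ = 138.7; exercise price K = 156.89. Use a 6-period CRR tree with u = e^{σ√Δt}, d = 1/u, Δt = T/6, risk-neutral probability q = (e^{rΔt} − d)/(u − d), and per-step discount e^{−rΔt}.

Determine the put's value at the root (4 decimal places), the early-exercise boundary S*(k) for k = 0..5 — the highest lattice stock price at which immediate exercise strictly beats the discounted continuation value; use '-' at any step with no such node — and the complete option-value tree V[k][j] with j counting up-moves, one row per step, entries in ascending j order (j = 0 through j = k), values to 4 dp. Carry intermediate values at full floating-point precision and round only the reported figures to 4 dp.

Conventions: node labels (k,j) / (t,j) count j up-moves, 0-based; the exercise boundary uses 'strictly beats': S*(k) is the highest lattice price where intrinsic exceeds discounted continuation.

price = 32.3658
boundary = - - - 87.0988 101.7108 118.7741
tree:
32.3658
43.4161 19.8913
56.1912 29.0181 9.5612
69.7912 40.9026 15.5790 2.7361
82.3040 55.1792 24.7822 5.1448 0.0000
93.0192 69.7912 38.1159 9.6738 0.0000 0.0000
102.1950 82.3040 55.1792 18.1900 0.0000 0.0000 0.0000

Δt=0.11467  u=1.16776  d=0.85634  q=0.46720  discount=0.99817
step 6 (expiry): payoffs max(K−S,0) = 102.1950 82.3040 55.1792 18.1900 0.0000 0.0000 0.0000
step 5: (k=5,j=0): S=63.8708, K−S=93.0192, hold=92.7316 ⇒ V=93.0192 exercise | (k=5,j=1): S=87.0988, K−S=69.7912, hold=69.5036 ⇒ V=69.7912 exercise | (k=5,j=2): S=118.7741, K−S=38.1159, hold=37.8283 ⇒ V=38.1159 exercise | (k=5,j=3): S=161.9688, K−S=0.0000, hold=9.6738 ⇒ V=9.6738 continue | (k=5,j=4): S=220.8721, K−S=0.0000, hold=0.0000 ⇒ V=0.0000 continue | (k=5,j=5): S=301.1968, K−S=0.0000, hold=0.0000 ⇒ V=0.0000 continue  boundary S*=118.7741
step 4: (k=4,j=0): S=74.5860, K−S=82.3040, hold=82.0164 ⇒ V=82.3040 exercise | (k=4,j=1): S=101.7108, K−S=55.1792, hold=54.8917 ⇒ V=55.1792 exercise | (k=4,j=2): S=138.7000, K−S=18.1900, hold=24.7822 ⇒ V=24.7822 continue | (k=4,j=3): S=189.1411, K−S=0.0000, hold=5.1448 ⇒ V=5.1448 continue | (k=4,j=4): S=257.9263, K−S=0.0000, hold=0.0000 ⇒ V=0.0000 continue  boundary S*=101.7108
step 3: (k=3,j=0): S=87.0988, K−S=69.7912, hold=69.5036 ⇒ V=69.7912 exercise | (k=3,j=1): S=118.7741, K−S=38.1159, hold=40.9026 ⇒ V=40.9026 continue | (k=3,j=2): S=161.9688, K−S=0.0000, hold=15.5790 ⇒ V=15.5790 continue | (k=3,j=3): S=220.8721, K−S=0.0000, hold=2.7361 ⇒ V=2.7361 continue  boundary S*=87.0988
step 2: (k=2,j=0): S=101.7108, K−S=55.1792, hold=56.1912 ⇒ V=56.1912 continue | (k=2,j=1): S=138.7000, K−S=18.1900, hold=29.0181 ⇒ V=29.0181 continue | (k=2,j=2): S=189.1411, K−S=0.0000, hold=9.5612 ⇒ V=9.5612 continue  boundary S*=-
step 1: (k=1,j=0): S=118.7741, K−S=38.1159, hold=43.4161 ⇒ V=43.4161 continue | (k=1,j=1): S=161.9688, K−S=0.0000, hold=19.8913 ⇒ V=19.8913 continue  boundary S*=-
step 0: (k=0,j=0): S=138.7000, K−S=18.1900, hold=32.3658 ⇒ V=32.3658 continue  boundary S*=-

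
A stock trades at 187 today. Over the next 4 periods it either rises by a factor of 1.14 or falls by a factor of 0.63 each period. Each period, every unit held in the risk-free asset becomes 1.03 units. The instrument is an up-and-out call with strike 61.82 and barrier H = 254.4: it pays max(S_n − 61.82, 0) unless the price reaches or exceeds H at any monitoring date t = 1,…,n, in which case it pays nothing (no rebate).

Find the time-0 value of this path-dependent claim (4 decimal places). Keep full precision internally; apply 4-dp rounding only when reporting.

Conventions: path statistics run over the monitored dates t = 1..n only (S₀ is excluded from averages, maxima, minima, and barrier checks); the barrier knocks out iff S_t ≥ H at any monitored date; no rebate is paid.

No-arbitrage gives p* = (R−d)/(u−d) = 0.7843: enumerate every path, weight its payoff by its p*-probability, and discount by R^4.
Enumerate all 2^4 = 16 price paths (U = up ×1.14, D = down ×0.63); each path with k up-moves has probability p*^k·(1−p*)^(4−k).
DDDD: M=117.8100, payoff=0.0000, prob=0.002164
UDDD: M=213.1800, payoff=0.0000, prob=0.007870
DUDD: M=134.3034, payoff=0.0000, prob=0.007870
UUDD: M=243.0252, payoff=34.6367, prob=0.028617
DDUD: M=117.8100, payoff=0.0000, prob=0.007870
UDUD: M=213.1800, payoff=34.6367, prob=0.028617
DUUD: M=153.1059, payoff=34.6367, prob=0.028617
UUUD: M=277.0487, payoff=0.0000, prob=0.104062
DDDU: M=117.8100, payoff=0.0000, prob=0.007870
UDDU: M=213.1800, payoff=34.6367, prob=0.028617
DUDU: M=134.3034, payoff=34.6367, prob=0.028617
UUDU: M=243.0252, payoff=112.7207, prob=0.104062
DDUU: M=117.8100, payoff=34.6367, prob=0.028617
UDUU: M=213.1800, payoff=112.7207, prob=0.104062
DUUU: M=174.5407, payoff=112.7207, prob=0.104062
UUUU: M=315.8355, payoff=0.0000, prob=0.378407
Price = Σ prob·payoff / R^4 = 41.137005 / 1.125509 = 36.5497

price = 36.5497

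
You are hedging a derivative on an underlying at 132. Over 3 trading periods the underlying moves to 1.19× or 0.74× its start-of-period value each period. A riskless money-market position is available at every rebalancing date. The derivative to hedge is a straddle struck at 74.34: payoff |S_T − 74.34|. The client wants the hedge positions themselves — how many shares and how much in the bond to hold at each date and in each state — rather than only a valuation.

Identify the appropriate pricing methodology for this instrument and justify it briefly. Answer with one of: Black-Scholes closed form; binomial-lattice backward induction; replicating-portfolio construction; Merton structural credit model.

Key observation: the deliverable is the dynamic trading strategy on the 3-step tree (spot 132, moves 1.19 and 0.74), so the valuation must go through the node-by-node replicating-portfolio solve.

framework: replicating-portfolio construction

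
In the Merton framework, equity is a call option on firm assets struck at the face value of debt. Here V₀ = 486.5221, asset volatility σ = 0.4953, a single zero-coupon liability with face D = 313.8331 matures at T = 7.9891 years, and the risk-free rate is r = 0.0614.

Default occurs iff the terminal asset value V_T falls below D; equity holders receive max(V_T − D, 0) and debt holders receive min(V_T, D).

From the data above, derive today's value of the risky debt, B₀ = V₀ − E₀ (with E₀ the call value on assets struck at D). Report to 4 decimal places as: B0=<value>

B0=135.3026

With assets at 486.5221 and a single debt payment of 313.8331 at 7.9891 years:
d₁ = [ln(V₀/D) + (r + σ²/2)T] / (σ√T)
   = [ln(486.5221/313.8331) + (0.0614 + 0.5·0.4953²)·7.9891] / (0.4953·√7.9891)
   = [0.438421 + 1.470482] / 1.399965 = 1.363536
d₂ = d₁ − σ√T = 1.363536 − 1.399965 = -0.036429
N(d₁) = 0.913643,  N(d₂) = 0.485470,  e^(−rT) = 0.612301
E₀ = V₀·N(d₁) − D·e^(−rT)·N(d₂)
   = 486.5221·0.913643 − 313.8331·0.612301·0.485470 = 351.219466
B₀ = V₀ − E₀ = 486.5221 − 351.219466 = 135.302634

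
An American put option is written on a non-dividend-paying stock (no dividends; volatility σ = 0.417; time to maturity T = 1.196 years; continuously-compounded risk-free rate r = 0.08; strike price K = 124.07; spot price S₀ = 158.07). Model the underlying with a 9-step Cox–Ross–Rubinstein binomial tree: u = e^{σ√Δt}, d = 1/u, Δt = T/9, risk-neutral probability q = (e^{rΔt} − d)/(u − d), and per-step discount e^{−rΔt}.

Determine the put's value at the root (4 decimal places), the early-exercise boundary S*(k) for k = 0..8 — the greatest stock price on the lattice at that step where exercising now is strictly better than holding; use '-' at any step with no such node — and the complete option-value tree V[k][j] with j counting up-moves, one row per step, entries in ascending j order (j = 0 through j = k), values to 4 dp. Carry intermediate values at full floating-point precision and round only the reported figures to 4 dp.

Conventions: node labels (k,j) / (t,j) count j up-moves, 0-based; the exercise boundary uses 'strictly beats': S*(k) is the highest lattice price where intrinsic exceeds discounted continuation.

price = 8.6367
boundary = - - - - 86.0550 73.9193 86.0550 73.9193 86.0550
tree:
8.6367
13.0743 4.3328
19.2774 7.0796 1.6470
27.5619 11.3103 2.9516 0.3626
38.0150 17.5790 5.2114 0.7287 0.0000
50.1507 26.4067 9.0259 1.4644 0.0000 0.0000
60.5750 38.0150 15.2302 2.9429 0.0000 0.0000 0.0000
69.5293 50.1507 24.7619 5.9144 0.0000 0.0000 0.0000 0.0000
77.2208 60.5750 38.0150 11.8860 0.0000 0.0000 0.0000 0.0000 0.0000
83.8276 69.5293 50.1507 23.8869 0.0000 0.0000 0.0000 0.0000 0.0000 0.0000

Δt=0.13289  u=1.16418  d=0.85898  q=0.49709  discount=0.98943
step 9 (expiry): payoffs max(K−S,0) = 83.8276 69.5293 50.1507 23.8869 0.0000 0.0000 0.0000 0.0000 0.0000 0.0000
step 8: (k=8,j=0): S=46.8492, K−S=77.2208, hold=75.9087 ⇒ V=77.2208 exercise | (k=8,j=1): S=63.4950, K−S=60.5750, hold=59.2630 ⇒ V=60.5750 exercise | (k=8,j=2): S=86.0550, K−S=38.0150, hold=36.7030 ⇒ V=38.0150 exercise | (k=8,j=3): S=116.6307, K−S=7.4393, hold=11.8860 ⇒ V=11.8860 continue | (k=8,j=4): S=158.0700, K−S=0.0000, hold=0.0000 ⇒ V=0.0000 continue | (k=8,j=5): S=214.2329, K−S=0.0000, hold=0.0000 ⇒ V=0.0000 continue | (k=8,j=6): S=290.3507, K−S=0.0000, hold=0.0000 ⇒ V=0.0000 continue | (k=8,j=7): S=393.5135, K−S=0.0000, hold=0.0000 ⇒ V=0.0000 continue | (k=8,j=8): S=533.3303, K−S=0.0000, hold=0.0000 ⇒ V=0.0000 continue  boundary S*=86.0550
step 7: (k=7,j=0): S=54.5407, K−S=69.5293, hold=68.2173 ⇒ V=69.5293 exercise | (k=7,j=1): S=73.9193, K−S=50.1507, hold=48.8387 ⇒ V=50.1507 exercise | (k=7,j=2): S=100.1831, K−S=23.8869, hold=24.7619 ⇒ V=24.7619 continue | (k=7,j=3): S=135.7785, K−S=0.0000, hold=5.9144 ⇒ V=5.9144 continue | (k=7,j=4): S=184.0212, K−S=0.0000, hold=0.0000 ⇒ V=0.0000 continue | (k=7,j=5): S=249.4046, K−S=0.0000, hold=0.0000 ⇒ V=0.0000 continue | (k=7,j=6): S=338.0191, K−S=0.0000, hold=0.0000 ⇒ V=0.0000 continue | (k=7,j=7): S=458.1186, K−S=0.0000, hold=0.0000 ⇒ V=0.0000 continue  boundary S*=73.9193
step 6: (k=6,j=0): S=63.4950, K−S=60.5750, hold=59.2630 ⇒ V=60.5750 exercise | (k=6,j=1): S=86.0550, K−S=38.0150, hold=37.1333 ⇒ V=38.0150 exercise | (k=6,j=2): S=116.6307, K−S=7.4393, hold=15.2302 ⇒ V=15.2302 continue | (k=6,j=3): S=158.0700, K−S=0.0000, hold=2.9429 ⇒ V=2.9429 continue | (k=6,j=4): S=214.2329, K−S=0.0000, hold=0.0000 ⇒ V=0.0000 continue | (k=6,j=5): S=290.3507, K−S=0.0000, hold=0.0000 ⇒ V=0.0000 continue | (k=6,j=6): S=393.5135, K−S=0.0000, hold=0.0000 ⇒ V=0.0000 continue  boundary S*=86.0550
step 5: (k=5,j=0): S=73.9193, K−S=50.1507, hold=48.8387 ⇒ V=50.1507 exercise | (k=5,j=1): S=100.1831, K−S=23.8869, hold=26.4067 ⇒ V=26.4067 continue | (k=5,j=2): S=135.7785, K−S=0.0000, hold=9.0259 ⇒ V=9.0259 continue | (k=5,j=3): S=184.0212, K−S=0.0000, hold=1.4644 ⇒ V=1.4644 continue | (k=5,j=4): S=249.4046, K−S=0.0000, hold=0.0000 ⇒ V=0.0000 continue | (k=5,j=5): S=338.0191, K−S=0.0000, hold=0.0000 ⇒ V=0.0000 continue  boundary S*=73.9193
step 4: (k=4,j=0): S=86.0550, K−S=38.0150, hold=37.9423 ⇒ V=38.0150 exercise | (k=4,j=1): S=116.6307, K−S=7.4393, hold=17.5790 ⇒ V=17.5790 continue | (k=4,j=2): S=158.0700, K−S=0.0000, hold=5.2114 ⇒ V=5.2114 continue | (k=4,j=3): S=214.2329, K−S=0.0000, hold=0.7287 ⇒ V=0.7287 continue | (k=4,j=4): S=290.3507, K−S=0.0000, hold=0.0000 ⇒ V=0.0000 continue  boundary S*=86.0550
step 3: (k=3,j=0): S=100.1831, K−S=23.8869, hold=27.5619 ⇒ V=27.5619 continue | (k=3,j=1): S=135.7785, K−S=0.0000, hold=11.3103 ⇒ V=11.3103 continue | (k=3,j=2): S=184.0212, K−S=0.0000, hold=2.9516 ⇒ V=2.9516 continue | (k=3,j=3): S=249.4046, K−S=0.0000, hold=0.3626 ⇒ V=0.3626 continue  boundary S*=-
step 2: (k=2,j=0): S=116.6307, K−S=7.4393, hold=19.2774 ⇒ V=19.2774 continue | (k=2,j=1): S=158.0700, K−S=0.0000, hold=7.0796 ⇒ V=7.0796 continue | (k=2,j=2): S=214.2329, K−S=0.0000, hold=1.6470 ⇒ V=1.6470 continue  boundary S*=-
step 1: (k=1,j=0): S=135.7785, K−S=0.0000, hold=13.0743 ⇒ V=13.0743 continue | (k=1,j=1): S=184.0212, K−S=0.0000, hold=4.3328 ⇒ V=4.3328 continue  boundary S*=-
step 0: (k=0,j=0): S=158.0700, K−S=0.0000, hold=8.6367 ⇒ V=8.6367 continue  boundary S*=-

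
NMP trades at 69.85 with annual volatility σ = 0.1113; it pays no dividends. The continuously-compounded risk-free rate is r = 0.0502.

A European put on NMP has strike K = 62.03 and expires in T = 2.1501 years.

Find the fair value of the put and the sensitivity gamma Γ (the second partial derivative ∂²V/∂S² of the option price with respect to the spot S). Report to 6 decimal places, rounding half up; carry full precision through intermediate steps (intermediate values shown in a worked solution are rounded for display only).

price = 0.381555
Γ = 0.011871

σ√T = 0.1113·√2.1501 = 0.163202
d₁ = (ln(S/K) + (r+σ²/2)T) / (σ√T) = (ln(69.85/62.03) + (0.0502+0.1113²/2)·2.1501) / 0.163202 = (0.118732 + 0.121252) / 0.163202 = 1.470478
d₂ = d₁ − σ√T = 1.470478 − 0.163202 = 1.307276
e^{−rT} = 0.897686
N(−d₁) = 0.070716,  N(−d₂) = 0.095559
Put price V = K·e^{−rT}·N(−d₂) − S·N(−d₁) = 5.321083 − 4.939528 = 0.381555
φ(d₁) = (1/√(2π))·e^{−d₁²/2} = 0.135323
Γ = φ(d₁) / (S·σ·√T) = 0.011871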